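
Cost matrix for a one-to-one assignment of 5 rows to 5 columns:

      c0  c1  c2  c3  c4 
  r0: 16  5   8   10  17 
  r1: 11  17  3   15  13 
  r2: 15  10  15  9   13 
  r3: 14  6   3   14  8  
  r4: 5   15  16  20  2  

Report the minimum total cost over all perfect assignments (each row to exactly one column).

one of 2 optimal assignments: row0→col1 (cost 5), row1→col0 (cost 11), row2→col3 (cost 9), row3→col2 (cost 3), row4→col4 (cost 2)
total = 5 + 11 + 9 + 3 + 2 = 30

Minimum assignment cost: 30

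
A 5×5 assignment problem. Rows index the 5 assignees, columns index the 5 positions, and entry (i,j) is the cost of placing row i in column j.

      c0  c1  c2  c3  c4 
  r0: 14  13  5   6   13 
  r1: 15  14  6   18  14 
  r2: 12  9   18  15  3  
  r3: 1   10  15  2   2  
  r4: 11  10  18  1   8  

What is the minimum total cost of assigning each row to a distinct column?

one of 2 optimal assignments: row0→col1 (cost 13), row1→col2 (cost 6), row2→col4 (cost 3), row3→col0 (cost 1), row4→col3 (cost 1)
total = 13 + 6 + 3 + 1 + 1 = 24

Minimum assignment cost: 24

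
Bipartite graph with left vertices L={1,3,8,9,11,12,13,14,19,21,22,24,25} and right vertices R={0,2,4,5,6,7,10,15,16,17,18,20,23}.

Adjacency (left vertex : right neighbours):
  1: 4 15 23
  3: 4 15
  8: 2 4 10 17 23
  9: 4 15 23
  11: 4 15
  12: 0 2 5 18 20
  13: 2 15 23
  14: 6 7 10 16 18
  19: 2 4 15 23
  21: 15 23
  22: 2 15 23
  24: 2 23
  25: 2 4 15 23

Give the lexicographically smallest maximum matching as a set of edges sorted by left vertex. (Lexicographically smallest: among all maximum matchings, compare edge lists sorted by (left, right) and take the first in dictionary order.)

Lex-smallest maximum matching: {(1,4), (3,15), (8,10), (9,23), (12,0), (13,2), (14,6)}

|M| = 7 (so the lex-smallest maximum matching has 7 edges)
process left vertices in ascending order; for each, take the smallest-labelled available neighbour that still permits 7 edges overall, or leave it unmatched if none does
lex-smallest matching: {1-4, 3-15, 8-10, 9-23, 12-0, 13-2, 14-6}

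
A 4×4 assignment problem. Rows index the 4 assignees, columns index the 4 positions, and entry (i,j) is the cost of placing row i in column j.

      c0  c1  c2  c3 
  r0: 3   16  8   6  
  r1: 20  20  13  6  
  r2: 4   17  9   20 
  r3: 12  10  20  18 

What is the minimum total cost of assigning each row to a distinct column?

one of 2 optimal assignments: row0→col0 (cost 3), row1→col3 (cost 6), row2→col2 (cost 9), row3→col1 (cost 10)
total = 3 + 6 + 9 + 10 = 28

Minimum assignment cost: 28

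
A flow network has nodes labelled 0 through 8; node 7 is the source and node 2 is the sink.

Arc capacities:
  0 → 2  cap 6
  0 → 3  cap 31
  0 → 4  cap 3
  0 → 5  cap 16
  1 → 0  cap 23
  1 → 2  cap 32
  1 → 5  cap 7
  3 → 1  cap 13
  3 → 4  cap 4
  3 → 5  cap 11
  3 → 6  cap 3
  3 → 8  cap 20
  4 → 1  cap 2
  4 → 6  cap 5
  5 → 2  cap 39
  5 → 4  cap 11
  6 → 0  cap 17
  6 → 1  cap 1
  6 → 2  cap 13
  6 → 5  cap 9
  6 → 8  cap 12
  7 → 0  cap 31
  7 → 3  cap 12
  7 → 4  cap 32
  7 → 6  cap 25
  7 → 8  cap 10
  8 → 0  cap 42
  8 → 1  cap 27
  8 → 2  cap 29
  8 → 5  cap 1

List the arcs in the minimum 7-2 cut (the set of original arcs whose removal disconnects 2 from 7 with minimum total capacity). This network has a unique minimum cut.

augment #1: 7→0→2 push 6
augment #2: 7→6→2 push 13
augment #3: 7→8→2 push 10
augment #4: 7→0→5→2 push 16
augment #5: 7→3→1→2 push 12
augment #6: 7→4→1→2 push 2
augment #7: 7→6→1→2 push 1
augment #8: 7→6→5→2 push 9
augment #9: 7→6→8→2 push 2
augment #10: 7→0→3→1→2 push 1
augment #11: 7→0→3→5→2 push 8
augment #12: 7→4→6→8→2 push 5
max flow = 85; residual-reachable set from 7 gives S-side
cut edges (S→T): {(4,1), (4,6), (7,0), (7,3), (7,6), (7,8)} total cap 85

Min-cut arcs: {(4,1), (4,6), (7,0), (7,3), (7,6), (7,8)} (total capacity 85)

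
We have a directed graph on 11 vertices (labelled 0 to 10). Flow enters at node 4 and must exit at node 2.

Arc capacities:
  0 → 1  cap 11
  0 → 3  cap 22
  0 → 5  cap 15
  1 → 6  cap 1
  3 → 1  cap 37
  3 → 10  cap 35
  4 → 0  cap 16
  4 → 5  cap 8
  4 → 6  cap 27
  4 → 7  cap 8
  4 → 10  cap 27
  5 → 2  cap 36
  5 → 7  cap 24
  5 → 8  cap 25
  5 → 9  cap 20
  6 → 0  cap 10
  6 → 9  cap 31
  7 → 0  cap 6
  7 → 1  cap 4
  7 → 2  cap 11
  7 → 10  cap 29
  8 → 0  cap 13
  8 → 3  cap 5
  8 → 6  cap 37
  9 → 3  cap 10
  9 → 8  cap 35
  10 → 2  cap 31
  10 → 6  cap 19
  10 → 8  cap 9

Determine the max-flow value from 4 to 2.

Maximum flow value: 62

augment #1: 4→5→2 bottleneck 8, total now 8
augment #2: 4→7→2 bottleneck 8, total now 16
augment #3: 4→10→2 bottleneck 27, total now 43
augment #4: 4→0→5→2 bottleneck 15, total now 58
augment #5: 4→0→3→10→2 bottleneck 1, total now 59
augment #6: 4→6→0→3→10→2 bottleneck 3, total now 62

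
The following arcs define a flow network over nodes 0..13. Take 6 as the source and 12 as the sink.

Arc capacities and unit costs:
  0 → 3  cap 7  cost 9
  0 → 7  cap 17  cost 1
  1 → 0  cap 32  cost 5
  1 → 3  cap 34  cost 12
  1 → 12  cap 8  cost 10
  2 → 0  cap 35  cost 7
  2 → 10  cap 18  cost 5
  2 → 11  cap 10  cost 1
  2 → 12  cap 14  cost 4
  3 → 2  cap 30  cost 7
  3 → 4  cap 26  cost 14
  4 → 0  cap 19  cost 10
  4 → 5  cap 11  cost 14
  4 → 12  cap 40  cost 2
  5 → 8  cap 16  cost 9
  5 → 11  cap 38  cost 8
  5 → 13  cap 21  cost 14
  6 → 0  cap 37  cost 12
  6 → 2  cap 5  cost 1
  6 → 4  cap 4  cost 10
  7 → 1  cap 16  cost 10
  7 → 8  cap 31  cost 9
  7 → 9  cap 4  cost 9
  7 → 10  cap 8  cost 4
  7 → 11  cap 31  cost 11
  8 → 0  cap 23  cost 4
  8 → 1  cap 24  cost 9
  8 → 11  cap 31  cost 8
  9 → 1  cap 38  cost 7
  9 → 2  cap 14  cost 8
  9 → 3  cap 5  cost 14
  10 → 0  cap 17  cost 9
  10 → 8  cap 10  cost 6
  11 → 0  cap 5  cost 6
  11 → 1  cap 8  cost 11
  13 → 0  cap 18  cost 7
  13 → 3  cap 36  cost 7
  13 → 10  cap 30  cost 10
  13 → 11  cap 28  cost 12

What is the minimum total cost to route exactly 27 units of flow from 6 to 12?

shortest-cost path #1: 6→2→12 push 5 @ unit cost 5 (adds 25)
shortest-cost path #2: 6→4→12 push 4 @ unit cost 12 (adds 48)
shortest-cost path #3: 6→0→3→2→12 push 7 @ unit cost 32 (adds 224)
shortest-cost path #4: 6→0→7→1→12 push 8 @ unit cost 33 (adds 264)
shortest-cost path #5: 6→0→7→9→2→12 push 2 @ unit cost 34 (adds 68)
shortest-cost path #6: 6→0→7→9→2→3→4→12 push 1 @ unit cost 39 (adds 39)
total cost = 668

Minimum cost for 27 units: 668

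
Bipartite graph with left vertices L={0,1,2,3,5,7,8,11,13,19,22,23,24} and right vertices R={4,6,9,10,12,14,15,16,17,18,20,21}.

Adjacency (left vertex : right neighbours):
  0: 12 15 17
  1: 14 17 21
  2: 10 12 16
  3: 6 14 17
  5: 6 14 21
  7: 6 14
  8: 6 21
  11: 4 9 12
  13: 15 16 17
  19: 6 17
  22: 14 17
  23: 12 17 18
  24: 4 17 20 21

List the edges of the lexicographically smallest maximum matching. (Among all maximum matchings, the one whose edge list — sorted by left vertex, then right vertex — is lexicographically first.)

|M| = 10 (so the lex-smallest maximum matching has 10 edges)
process left vertices in ascending order; for each, take the smallest-labelled available neighbour that still permits 10 edges overall, or leave it unmatched if none does
lex-smallest matching: {0-12, 1-14, 2-10, 3-6, 5-21, 11-4, 13-15, 19-17, 23-18, 24-20}

Lex-smallest maximum matching: {(0,12), (1,14), (2,10), (3,6), (5,21), (11,4), (13,15), (19,17), (23,18), (24,20)}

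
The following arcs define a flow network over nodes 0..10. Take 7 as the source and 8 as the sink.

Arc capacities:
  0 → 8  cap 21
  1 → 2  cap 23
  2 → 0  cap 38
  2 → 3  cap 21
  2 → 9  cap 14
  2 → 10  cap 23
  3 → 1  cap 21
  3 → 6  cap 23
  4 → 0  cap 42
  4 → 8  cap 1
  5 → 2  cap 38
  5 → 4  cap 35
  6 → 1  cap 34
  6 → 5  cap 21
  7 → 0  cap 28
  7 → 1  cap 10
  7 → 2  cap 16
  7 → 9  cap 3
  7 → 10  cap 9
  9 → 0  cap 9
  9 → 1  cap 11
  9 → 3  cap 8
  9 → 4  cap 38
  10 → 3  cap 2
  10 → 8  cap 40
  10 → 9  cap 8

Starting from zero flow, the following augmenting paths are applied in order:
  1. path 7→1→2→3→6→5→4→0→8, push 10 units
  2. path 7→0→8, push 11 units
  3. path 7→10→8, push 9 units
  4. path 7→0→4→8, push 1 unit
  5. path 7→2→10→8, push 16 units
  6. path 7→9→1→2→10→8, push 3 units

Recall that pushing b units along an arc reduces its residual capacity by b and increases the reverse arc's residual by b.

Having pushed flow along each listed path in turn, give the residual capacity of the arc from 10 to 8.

Residual capacity of (10,8): 12

after path 1 (7→1→2→3→6→5→4→0→8, push 10): res(10,8)=40
after path 2 (7→0→8, push 11): res(10,8)=40
after path 3 (7→10→8, push 9): res(10,8)=31
after path 4 (7→0→4→8, push 1): res(10,8)=31
after path 5 (7→2→10→8, push 16): res(10,8)=15
after path 6 (7→9→1→2→10→8, push 3): res(10,8)=12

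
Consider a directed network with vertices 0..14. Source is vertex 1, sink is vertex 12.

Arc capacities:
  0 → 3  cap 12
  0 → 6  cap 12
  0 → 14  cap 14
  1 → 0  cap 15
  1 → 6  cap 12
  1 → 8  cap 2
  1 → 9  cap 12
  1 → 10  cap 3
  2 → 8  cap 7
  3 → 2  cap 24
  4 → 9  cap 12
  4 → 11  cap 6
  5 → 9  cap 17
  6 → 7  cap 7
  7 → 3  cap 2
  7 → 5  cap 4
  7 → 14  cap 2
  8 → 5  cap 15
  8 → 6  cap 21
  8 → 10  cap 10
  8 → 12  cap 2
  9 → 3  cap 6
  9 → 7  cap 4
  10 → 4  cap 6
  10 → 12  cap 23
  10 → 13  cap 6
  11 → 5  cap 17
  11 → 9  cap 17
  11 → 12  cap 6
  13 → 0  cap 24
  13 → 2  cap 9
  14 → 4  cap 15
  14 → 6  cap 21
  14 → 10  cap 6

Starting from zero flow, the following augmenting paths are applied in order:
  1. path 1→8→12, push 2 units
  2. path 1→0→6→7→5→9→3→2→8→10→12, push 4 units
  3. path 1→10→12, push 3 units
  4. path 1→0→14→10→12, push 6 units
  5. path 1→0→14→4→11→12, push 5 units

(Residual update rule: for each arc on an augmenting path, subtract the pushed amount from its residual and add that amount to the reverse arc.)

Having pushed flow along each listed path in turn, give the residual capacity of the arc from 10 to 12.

after path 1 (1→8→12, push 2): res(10,12)=23
after path 2 (1→0→6→7→5→9→3→2→8→10→12, push 4): res(10,12)=19
after path 3 (1→10→12, push 3): res(10,12)=16
after path 4 (1→0→14→10→12, push 6): res(10,12)=10
after path 5 (1→0→14→4→11→12, push 5): res(10,12)=10

Residual capacity of (10,12): 10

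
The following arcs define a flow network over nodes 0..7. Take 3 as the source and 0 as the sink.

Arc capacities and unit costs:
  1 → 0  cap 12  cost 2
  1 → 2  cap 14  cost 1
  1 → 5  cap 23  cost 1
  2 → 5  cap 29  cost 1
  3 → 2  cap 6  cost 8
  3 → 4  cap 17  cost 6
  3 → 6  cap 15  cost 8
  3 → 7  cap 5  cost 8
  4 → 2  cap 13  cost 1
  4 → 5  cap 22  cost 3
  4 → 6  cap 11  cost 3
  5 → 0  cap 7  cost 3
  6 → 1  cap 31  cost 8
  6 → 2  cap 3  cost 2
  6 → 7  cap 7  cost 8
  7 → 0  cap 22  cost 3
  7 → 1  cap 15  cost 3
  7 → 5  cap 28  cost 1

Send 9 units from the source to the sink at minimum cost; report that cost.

Minimum cost for 9 units: 99

shortest-cost path #1: 3→7→0 push 5 @ unit cost 11 (adds 55)
shortest-cost path #2: 3→4→2→5→0 push 4 @ unit cost 11 (adds 44)
total cost = 99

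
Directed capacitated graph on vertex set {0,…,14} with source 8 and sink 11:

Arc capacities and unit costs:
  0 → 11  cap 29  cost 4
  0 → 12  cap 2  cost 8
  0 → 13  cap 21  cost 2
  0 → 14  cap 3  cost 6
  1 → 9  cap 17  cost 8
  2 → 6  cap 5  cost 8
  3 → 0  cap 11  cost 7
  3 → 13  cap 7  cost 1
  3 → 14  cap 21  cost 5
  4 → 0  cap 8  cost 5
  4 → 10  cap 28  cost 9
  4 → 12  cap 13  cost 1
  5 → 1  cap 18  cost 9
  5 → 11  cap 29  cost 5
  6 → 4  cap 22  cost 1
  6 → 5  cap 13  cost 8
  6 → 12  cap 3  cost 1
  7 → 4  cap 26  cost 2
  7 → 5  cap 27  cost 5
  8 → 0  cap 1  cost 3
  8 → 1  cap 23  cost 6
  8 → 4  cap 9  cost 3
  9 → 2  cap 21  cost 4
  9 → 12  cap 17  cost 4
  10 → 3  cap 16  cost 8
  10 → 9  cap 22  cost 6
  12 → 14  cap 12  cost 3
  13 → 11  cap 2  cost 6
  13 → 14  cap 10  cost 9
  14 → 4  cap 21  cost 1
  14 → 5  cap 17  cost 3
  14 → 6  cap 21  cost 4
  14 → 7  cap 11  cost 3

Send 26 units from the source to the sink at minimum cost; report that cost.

shortest-cost path #1: 8→0→11 push 1 @ unit cost 7 (adds 7)
shortest-cost path #2: 8→4→0→11 push 8 @ unit cost 12 (adds 96)
shortest-cost path #3: 8→4→12→14→5→11 push 1 @ unit cost 15 (adds 15)
shortest-cost path #4: 8→1→9→12→14→5→11 push 11 @ unit cost 29 (adds 319)
shortest-cost path #5: 8→1→9→2→6→5→11 push 5 @ unit cost 39 (adds 195)
total cost = 632

Minimum cost for 26 units: 632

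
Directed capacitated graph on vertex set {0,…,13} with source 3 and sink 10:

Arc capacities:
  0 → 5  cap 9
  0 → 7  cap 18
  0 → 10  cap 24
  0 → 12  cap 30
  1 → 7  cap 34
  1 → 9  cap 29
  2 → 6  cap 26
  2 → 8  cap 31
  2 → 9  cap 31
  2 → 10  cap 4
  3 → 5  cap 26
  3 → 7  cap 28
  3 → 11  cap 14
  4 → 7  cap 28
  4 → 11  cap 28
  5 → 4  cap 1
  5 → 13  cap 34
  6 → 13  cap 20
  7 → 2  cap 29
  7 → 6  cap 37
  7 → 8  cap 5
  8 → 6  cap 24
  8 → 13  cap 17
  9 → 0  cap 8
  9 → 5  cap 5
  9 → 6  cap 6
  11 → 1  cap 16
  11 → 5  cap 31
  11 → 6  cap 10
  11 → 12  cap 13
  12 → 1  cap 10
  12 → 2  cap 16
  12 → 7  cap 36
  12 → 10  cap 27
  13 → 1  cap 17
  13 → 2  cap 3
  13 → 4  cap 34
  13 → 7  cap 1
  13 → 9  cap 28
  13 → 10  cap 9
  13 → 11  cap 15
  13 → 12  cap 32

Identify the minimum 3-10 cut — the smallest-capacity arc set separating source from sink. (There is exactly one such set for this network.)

augment #1: 3→5→13→10 push 9
augment #2: 3→7→2→10 push 4
augment #3: 3→11→12→10 push 13
augment #4: 3→5→13→12→10 push 14
augment #5: 3→5→13→9→0→10 push 3
augment #6: 3→7→2→9→0→10 push 5
max flow = 48; residual-reachable set from 3 gives S-side
cut edges (S→T): {(2,10), (9,0), (12,10), (13,10)} total cap 48

Min-cut arcs: {(2,10), (9,0), (12,10), (13,10)} (total capacity 48)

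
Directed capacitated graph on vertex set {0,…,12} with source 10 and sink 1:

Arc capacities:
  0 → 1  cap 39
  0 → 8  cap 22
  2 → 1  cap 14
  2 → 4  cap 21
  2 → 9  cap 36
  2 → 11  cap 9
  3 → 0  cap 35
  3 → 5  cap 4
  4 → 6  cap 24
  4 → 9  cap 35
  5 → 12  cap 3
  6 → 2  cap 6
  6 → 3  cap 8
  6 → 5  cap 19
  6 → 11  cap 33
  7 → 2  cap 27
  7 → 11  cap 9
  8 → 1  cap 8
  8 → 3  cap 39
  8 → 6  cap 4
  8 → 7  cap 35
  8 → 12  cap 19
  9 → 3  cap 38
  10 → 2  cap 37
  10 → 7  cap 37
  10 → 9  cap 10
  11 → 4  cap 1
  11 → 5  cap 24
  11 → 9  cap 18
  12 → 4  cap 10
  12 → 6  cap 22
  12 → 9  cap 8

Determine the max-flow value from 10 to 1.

Maximum flow value: 49

augment #1: 10→2→1 bottleneck 14, total now 14
augment #2: 10→9→3→0→1 bottleneck 10, total now 24
augment #3: 10→2→9→3→0→1 bottleneck 23, total now 47
augment #4: 10→7→2→9→3→0→1 bottleneck 2, total now 49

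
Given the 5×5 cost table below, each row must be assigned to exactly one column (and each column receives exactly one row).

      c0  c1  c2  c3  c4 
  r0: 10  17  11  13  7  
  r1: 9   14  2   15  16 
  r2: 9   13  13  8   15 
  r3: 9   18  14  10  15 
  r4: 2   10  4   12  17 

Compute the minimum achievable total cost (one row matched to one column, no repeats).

Minimum assignment cost: 34

optimal assignment: row0→col4 (cost 7), row1→col2 (cost 2), row2→col1 (cost 13), row3→col3 (cost 10), row4→col0 (cost 2)
total = 7 + 2 + 13 + 10 + 2 = 34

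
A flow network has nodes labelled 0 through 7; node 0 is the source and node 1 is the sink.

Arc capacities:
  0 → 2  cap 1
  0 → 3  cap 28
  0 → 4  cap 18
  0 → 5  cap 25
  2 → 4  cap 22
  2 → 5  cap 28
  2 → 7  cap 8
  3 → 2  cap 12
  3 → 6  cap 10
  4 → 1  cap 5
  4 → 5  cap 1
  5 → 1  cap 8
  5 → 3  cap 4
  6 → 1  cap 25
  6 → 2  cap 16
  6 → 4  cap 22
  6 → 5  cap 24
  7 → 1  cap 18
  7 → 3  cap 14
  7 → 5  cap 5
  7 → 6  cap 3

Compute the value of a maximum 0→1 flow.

augment #1: 0→4→1 bottleneck 5, total now 5
augment #2: 0→5→1 bottleneck 8, total now 13
augment #3: 0→2→7→1 bottleneck 1, total now 14
augment #4: 0→3→6→1 bottleneck 10, total now 24
augment #5: 0→3→2→7→1 bottleneck 7, total now 31

Maximum flow value: 31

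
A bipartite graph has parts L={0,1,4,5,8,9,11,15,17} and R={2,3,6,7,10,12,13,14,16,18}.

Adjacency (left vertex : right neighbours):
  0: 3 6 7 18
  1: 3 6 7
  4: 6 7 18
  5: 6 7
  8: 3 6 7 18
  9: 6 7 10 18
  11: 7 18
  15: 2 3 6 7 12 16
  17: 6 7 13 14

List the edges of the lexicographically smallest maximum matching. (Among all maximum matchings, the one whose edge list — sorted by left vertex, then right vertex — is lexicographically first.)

Lex-smallest maximum matching: {(0,3), (1,6), (4,7), (8,18), (9,10), (15,2), (17,13)}

|M| = 7 (so the lex-smallest maximum matching has 7 edges)
process left vertices in ascending order; for each, take the smallest-labelled available neighbour that still permits 7 edges overall, or leave it unmatched if none does
lex-smallest matching: {0-3, 1-6, 4-7, 8-18, 9-10, 15-2, 17-13}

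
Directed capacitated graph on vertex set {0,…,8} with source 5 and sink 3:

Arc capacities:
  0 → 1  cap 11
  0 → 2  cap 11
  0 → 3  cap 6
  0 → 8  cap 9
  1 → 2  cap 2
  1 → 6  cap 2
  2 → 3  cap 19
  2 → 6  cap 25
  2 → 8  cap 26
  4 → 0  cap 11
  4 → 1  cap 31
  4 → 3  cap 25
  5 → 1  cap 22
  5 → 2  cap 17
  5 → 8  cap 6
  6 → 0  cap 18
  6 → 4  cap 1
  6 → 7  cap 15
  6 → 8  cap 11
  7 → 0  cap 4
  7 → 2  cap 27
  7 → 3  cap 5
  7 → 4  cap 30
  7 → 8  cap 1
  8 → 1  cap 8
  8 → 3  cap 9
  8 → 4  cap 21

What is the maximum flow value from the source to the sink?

Maximum flow value: 27

augment #1: 5→2→3 bottleneck 17, total now 17
augment #2: 5→8→3 bottleneck 6, total now 23
augment #3: 5→1→2→3 bottleneck 2, total now 25
augment #4: 5→1→6→0→3 bottleneck 2, total now 27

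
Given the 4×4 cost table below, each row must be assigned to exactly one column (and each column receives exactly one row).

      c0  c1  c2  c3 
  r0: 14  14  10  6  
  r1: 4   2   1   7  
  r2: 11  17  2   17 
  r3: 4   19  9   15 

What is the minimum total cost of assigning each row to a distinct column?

optimal assignment: row0→col3 (cost 6), row1→col1 (cost 2), row2→col2 (cost 2), row3→col0 (cost 4)
total = 6 + 2 + 2 + 4 = 14

Minimum assignment cost: 14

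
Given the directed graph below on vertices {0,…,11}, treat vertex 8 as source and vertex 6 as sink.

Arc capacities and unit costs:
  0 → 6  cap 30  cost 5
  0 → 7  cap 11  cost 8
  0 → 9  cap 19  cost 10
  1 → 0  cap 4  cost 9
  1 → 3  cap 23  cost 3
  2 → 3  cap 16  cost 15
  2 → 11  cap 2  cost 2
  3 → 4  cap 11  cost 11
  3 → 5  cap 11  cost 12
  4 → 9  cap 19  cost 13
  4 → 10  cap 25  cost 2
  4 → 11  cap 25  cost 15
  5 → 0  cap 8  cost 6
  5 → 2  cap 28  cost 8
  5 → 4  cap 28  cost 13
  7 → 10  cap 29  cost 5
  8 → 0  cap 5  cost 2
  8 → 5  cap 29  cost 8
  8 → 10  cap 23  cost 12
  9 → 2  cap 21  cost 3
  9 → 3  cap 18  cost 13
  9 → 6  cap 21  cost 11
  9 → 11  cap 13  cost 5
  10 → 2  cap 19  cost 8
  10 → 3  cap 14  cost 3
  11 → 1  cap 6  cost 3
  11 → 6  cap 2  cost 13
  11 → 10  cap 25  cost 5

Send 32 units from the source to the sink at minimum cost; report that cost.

Minimum cost for 32 units: 1014

shortest-cost path #1: 8→0→6 push 5 @ unit cost 7 (adds 35)
shortest-cost path #2: 8→5→0→6 push 8 @ unit cost 19 (adds 152)
shortest-cost path #3: 8→5→2→11→6 push 2 @ unit cost 31 (adds 62)
shortest-cost path #4: 8→5→4→9→6 push 17 @ unit cost 45 (adds 765)
total cost = 1014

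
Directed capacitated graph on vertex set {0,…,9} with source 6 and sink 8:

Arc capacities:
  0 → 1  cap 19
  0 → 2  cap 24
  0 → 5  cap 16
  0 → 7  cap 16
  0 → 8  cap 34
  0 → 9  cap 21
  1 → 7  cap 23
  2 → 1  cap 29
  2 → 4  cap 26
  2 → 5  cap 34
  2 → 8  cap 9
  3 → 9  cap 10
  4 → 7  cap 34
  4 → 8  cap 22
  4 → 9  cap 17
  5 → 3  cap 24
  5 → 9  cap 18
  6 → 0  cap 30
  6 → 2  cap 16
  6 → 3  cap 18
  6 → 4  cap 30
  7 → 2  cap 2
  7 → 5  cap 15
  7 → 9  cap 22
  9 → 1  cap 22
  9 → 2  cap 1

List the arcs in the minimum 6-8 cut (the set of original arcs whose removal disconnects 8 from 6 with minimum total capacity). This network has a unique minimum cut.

Min-cut arcs: {(2,8), (4,8), (6,0)} (total capacity 61)

augment #1: 6→0→8 push 30
augment #2: 6→2→8 push 9
augment #3: 6→4→8 push 22
max flow = 61; residual-reachable set from 6 gives S-side
cut edges (S→T): {(2,8), (4,8), (6,0)} total cap 61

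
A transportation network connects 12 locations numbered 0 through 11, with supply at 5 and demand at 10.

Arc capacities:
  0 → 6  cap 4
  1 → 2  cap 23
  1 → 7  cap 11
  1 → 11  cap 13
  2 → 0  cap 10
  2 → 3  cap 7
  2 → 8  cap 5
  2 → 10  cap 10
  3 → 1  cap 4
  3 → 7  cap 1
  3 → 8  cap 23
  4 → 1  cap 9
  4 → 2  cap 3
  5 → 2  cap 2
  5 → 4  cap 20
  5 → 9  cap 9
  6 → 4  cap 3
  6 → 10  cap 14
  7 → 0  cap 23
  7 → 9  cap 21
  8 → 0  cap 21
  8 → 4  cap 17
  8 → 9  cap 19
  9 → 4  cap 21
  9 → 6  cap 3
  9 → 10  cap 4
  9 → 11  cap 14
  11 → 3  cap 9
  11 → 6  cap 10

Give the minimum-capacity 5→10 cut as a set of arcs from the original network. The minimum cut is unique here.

Min-cut arcs: {(4,1), (4,2), (5,2), (5,9)} (total capacity 23)

augment #1: 5→2→10 push 2
augment #2: 5→9→10 push 4
augment #3: 5→4→2→10 push 3
augment #4: 5→9→6→10 push 3
augment #5: 5→4→1→2→10 push 5
augment #6: 5→9→11→6→10 push 2
augment #7: 5→4→1→11→6→10 push 4
max flow = 23; residual-reachable set from 5 gives S-side
cut edges (S→T): {(4,1), (4,2), (5,2), (5,9)} total cap 23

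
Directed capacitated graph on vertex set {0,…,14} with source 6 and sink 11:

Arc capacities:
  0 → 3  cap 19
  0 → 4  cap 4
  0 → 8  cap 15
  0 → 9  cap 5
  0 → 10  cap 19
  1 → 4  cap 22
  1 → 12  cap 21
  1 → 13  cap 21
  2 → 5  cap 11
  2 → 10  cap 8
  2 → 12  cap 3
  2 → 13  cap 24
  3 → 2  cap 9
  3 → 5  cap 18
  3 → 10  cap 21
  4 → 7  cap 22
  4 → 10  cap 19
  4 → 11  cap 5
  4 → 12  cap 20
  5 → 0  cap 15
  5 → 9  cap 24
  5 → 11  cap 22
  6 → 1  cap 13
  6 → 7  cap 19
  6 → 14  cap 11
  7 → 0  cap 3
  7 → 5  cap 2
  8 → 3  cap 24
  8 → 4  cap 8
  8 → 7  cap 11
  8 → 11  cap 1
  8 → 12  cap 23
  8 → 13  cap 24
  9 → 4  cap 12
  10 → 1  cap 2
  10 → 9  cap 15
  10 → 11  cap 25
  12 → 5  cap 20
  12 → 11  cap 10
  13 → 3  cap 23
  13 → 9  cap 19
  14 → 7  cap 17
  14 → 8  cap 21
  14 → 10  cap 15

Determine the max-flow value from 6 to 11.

augment #1: 6→1→4→11 bottleneck 5, total now 5
augment #2: 6→1→12→11 bottleneck 8, total now 13
augment #3: 6→7→5→11 bottleneck 2, total now 15
augment #4: 6→14→8→11 bottleneck 1, total now 16
augment #5: 6→14→10→11 bottleneck 10, total now 26
augment #6: 6→7→0→10→11 bottleneck 3, total now 29

Maximum flow value: 29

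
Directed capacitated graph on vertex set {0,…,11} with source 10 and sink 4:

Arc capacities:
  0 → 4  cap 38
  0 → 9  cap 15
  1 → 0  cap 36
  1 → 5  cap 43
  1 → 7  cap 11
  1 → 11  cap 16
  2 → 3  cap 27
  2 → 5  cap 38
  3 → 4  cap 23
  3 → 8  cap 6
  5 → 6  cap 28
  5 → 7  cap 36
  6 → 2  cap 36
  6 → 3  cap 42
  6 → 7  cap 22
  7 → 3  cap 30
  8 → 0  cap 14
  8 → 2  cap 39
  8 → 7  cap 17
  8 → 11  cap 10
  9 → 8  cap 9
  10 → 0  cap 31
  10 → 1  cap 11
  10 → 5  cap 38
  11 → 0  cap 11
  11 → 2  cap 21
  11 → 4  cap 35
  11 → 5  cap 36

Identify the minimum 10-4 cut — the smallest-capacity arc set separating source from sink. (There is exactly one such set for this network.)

augment #1: 10→0→4 push 31
augment #2: 10→1→0→4 push 7
augment #3: 10→1→11→4 push 4
augment #4: 10→5→6→3→4 push 23
augment #5: 10→5→6→3→8→11→4 push 5
augment #6: 10→5→7→3→8→11→4 push 1
max flow = 71; residual-reachable set from 10 gives S-side
cut edges (S→T): {(3,4), (3,8), (10,0), (10,1)} total cap 71

Min-cut arcs: {(3,4), (3,8), (10,0), (10,1)} (total capacity 71)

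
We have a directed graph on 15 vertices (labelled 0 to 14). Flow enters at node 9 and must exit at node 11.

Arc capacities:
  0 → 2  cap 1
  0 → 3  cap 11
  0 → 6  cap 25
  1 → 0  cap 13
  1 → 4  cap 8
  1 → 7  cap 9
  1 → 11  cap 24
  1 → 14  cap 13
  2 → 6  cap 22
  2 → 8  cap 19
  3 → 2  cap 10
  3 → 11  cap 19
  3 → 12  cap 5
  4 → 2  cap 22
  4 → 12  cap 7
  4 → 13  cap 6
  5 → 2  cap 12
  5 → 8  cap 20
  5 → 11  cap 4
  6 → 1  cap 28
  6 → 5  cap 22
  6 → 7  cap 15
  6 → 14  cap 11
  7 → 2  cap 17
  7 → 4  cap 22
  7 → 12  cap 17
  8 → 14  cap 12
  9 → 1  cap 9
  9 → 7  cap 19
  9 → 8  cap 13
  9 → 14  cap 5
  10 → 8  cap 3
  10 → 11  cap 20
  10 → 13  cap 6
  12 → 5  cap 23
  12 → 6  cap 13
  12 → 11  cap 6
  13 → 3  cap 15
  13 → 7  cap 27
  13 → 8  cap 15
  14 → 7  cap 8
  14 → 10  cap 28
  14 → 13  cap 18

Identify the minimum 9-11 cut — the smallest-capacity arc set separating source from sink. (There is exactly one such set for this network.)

Min-cut arcs: {(8,14), (9,1), (9,7), (9,14)} (total capacity 45)

augment #1: 9→1→11 push 9
augment #2: 9→7→12→11 push 6
augment #3: 9→14→10→11 push 5
augment #4: 9→7→12→5→11 push 4
augment #5: 9→8→14→10→11 push 12
augment #6: 9→7→2→6→1→11 push 9
max flow = 45; residual-reachable set from 9 gives S-side
cut edges (S→T): {(8,14), (9,1), (9,7), (9,14)} total cap 45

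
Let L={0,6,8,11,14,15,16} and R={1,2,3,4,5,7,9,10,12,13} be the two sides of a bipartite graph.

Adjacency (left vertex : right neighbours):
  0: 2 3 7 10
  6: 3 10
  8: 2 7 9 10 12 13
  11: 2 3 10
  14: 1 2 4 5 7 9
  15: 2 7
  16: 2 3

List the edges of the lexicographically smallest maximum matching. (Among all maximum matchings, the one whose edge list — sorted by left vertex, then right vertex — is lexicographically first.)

|M| = 6 (so the lex-smallest maximum matching has 6 edges)
process left vertices in ascending order; for each, take the smallest-labelled available neighbour that still permits 6 edges overall, or leave it unmatched if none does
lex-smallest matching: {0-2, 6-3, 8-9, 11-10, 14-1, 15-7}

Lex-smallest maximum matching: {(0,2), (6,3), (8,9), (11,10), (14,1), (15,7)}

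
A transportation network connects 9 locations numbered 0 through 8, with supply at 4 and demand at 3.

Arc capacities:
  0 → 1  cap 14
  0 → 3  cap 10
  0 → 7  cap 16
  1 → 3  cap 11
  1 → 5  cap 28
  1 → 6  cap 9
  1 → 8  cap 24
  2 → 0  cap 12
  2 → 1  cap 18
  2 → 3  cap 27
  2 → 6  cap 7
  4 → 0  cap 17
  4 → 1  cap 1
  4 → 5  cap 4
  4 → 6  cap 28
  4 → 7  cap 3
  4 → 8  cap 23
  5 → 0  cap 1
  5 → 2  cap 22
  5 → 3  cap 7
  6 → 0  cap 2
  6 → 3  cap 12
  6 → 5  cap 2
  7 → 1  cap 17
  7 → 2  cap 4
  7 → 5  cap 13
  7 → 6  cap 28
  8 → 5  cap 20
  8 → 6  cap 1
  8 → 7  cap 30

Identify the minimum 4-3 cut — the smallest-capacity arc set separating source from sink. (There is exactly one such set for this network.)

augment #1: 4→0→3 push 10
augment #2: 4→1→3 push 1
augment #3: 4→5→3 push 4
augment #4: 4→6→3 push 12
augment #5: 4→0→1→3 push 7
augment #6: 4→6→5→3 push 2
augment #7: 4→7→1→3 push 3
augment #8: 4→8→5→3 push 1
augment #9: 4→8→5→2→3 push 19
augment #10: 4→8→7→2→3 push 3
augment #11: 4→6→0→7→2→3 push 1
augment #12: 4→6→0→1→5→2→3 push 1
max flow = 64; residual-reachable set from 4 gives S-side
cut edges (S→T): {(4,0), (4,1), (4,5), (4,7), (4,8), (6,0), (6,3), (6,5)} total cap 64

Min-cut arcs: {(4,0), (4,1), (4,5), (4,7), (4,8), (6,0), (6,3), (6,5)} (total capacity 64)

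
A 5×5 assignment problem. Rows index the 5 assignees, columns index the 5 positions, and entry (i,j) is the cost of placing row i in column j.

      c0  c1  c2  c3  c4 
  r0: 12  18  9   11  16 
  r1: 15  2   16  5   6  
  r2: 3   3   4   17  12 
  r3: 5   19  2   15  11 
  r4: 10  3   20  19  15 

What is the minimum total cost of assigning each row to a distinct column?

optimal assignment: row0→col3 (cost 11), row1→col4 (cost 6), row2→col0 (cost 3), row3→col2 (cost 2), row4→col1 (cost 3)
total = 11 + 6 + 3 + 2 + 3 = 25

Minimum assignment cost: 25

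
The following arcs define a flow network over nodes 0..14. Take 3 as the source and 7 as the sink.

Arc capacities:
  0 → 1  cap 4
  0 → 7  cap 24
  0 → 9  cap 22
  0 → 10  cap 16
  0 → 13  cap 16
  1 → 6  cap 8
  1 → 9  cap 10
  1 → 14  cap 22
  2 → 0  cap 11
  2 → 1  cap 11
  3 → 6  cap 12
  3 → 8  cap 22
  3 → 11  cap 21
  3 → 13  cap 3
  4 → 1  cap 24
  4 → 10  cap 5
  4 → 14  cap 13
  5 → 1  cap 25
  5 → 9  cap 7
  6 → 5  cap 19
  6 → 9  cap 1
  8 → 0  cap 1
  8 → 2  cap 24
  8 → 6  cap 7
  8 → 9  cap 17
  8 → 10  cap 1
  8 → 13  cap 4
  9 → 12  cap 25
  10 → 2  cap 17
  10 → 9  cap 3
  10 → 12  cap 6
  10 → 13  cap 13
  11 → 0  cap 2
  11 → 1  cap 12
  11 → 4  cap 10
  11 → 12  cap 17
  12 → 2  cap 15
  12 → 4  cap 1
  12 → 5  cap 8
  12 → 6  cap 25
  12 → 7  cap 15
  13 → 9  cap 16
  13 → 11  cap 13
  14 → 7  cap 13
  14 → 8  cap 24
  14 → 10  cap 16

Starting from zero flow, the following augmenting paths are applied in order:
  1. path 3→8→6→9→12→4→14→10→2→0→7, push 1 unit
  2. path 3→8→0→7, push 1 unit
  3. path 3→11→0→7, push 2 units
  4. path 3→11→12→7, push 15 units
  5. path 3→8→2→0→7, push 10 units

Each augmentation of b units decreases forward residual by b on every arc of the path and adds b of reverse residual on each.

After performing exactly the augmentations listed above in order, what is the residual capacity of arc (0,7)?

after path 1 (3→8→6→9→12→4→14→10→2→0→7, push 1): res(0,7)=23
after path 2 (3→8→0→7, push 1): res(0,7)=22
after path 3 (3→11→0→7, push 2): res(0,7)=20
after path 4 (3→11→12→7, push 15): res(0,7)=20
after path 5 (3→8→2→0→7, push 10): res(0,7)=10

Residual capacity of (0,7): 10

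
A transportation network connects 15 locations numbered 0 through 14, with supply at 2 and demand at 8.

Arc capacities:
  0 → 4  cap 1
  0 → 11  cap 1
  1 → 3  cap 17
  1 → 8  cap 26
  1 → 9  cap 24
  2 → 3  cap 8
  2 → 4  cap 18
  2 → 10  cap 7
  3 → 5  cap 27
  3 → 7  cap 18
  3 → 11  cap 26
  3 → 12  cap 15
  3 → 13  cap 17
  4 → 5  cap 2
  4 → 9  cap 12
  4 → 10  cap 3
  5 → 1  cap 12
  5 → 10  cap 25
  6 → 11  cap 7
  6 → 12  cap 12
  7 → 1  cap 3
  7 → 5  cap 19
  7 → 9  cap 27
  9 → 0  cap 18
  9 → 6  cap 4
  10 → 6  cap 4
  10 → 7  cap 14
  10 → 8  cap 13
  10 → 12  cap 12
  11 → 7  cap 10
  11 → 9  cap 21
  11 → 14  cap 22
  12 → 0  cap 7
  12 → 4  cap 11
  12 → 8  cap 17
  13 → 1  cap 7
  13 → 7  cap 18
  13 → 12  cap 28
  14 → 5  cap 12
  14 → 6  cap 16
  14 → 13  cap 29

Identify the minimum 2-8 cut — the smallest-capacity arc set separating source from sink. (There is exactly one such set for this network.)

Min-cut arcs: {(0,11), (2,3), (2,10), (4,5), (4,10), (9,6)} (total capacity 25)

augment #1: 2→10→8 push 7
augment #2: 2→3→12→8 push 8
augment #3: 2→4→10→8 push 3
augment #4: 2→4→5→1→8 push 2
augment #5: 2→4→9→6→12→8 push 4
augment #6: 2→4→9→0→11→7→1→8 push 1
max flow = 25; residual-reachable set from 2 gives S-side
cut edges (S→T): {(0,11), (2,3), (2,10), (4,5), (4,10), (9,6)} total cap 25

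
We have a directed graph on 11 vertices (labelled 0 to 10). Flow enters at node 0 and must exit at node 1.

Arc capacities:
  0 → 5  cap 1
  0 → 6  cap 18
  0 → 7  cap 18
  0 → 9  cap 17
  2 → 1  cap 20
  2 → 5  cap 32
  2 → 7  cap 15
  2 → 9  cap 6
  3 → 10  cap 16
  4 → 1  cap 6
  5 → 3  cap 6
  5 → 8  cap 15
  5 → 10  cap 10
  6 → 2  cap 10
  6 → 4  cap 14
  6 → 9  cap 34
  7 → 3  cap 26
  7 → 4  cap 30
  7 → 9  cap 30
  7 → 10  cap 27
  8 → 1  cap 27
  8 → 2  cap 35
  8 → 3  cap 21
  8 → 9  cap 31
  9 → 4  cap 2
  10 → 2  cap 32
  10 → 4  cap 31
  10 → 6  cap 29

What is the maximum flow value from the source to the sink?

augment #1: 0→5→8→1 bottleneck 1, total now 1
augment #2: 0→6→2→1 bottleneck 10, total now 11
augment #3: 0→6→4→1 bottleneck 6, total now 17
augment #4: 0→7→10→2→1 bottleneck 10, total now 27
augment #5: 0→7→10→2→5→8→1 bottleneck 8, total now 35

Maximum flow value: 35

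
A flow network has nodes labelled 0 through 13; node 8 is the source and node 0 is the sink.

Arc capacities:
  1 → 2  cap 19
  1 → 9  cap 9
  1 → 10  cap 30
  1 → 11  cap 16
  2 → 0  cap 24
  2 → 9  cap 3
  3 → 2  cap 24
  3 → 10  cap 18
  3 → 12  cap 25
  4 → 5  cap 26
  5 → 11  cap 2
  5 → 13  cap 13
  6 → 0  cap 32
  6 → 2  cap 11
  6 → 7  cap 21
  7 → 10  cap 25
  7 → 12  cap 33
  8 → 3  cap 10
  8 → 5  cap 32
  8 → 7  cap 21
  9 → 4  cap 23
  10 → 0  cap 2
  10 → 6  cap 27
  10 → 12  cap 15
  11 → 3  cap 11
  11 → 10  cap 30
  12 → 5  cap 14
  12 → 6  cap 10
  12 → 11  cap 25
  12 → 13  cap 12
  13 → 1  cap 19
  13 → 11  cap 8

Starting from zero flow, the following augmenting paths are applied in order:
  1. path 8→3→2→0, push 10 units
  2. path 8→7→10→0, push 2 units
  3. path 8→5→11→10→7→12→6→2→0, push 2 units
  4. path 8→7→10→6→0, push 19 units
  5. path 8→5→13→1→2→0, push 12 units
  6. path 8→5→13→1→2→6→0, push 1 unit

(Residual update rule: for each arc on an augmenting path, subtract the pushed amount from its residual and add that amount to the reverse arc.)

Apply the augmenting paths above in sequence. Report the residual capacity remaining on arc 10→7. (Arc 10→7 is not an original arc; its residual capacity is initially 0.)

Residual capacity of (10,7): 19

after path 1 (8→3→2→0, push 10): res(10,7)=0
after path 2 (8→7→10→0, push 2): res(10,7)=2
after path 3 (8→5→11→10→7→12→6→2→0, push 2): res(10,7)=0
after path 4 (8→7→10→6→0, push 19): res(10,7)=19
after path 5 (8→5→13→1→2→0, push 12): res(10,7)=19
after path 6 (8→5→13→1→2→6→0, push 1): res(10,7)=19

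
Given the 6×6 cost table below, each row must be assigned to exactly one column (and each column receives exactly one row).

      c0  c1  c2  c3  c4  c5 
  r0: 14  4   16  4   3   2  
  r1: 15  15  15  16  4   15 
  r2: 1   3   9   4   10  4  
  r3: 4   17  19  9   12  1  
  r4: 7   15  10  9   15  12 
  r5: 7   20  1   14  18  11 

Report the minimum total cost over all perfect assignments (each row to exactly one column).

one of 2 optimal assignments: row0→col1 (cost 4), row1→col4 (cost 4), row2→col0 (cost 1), row3→col5 (cost 1), row4→col3 (cost 9), row5→col2 (cost 1)
total = 4 + 4 + 1 + 1 + 9 + 1 = 20

Minimum assignment cost: 20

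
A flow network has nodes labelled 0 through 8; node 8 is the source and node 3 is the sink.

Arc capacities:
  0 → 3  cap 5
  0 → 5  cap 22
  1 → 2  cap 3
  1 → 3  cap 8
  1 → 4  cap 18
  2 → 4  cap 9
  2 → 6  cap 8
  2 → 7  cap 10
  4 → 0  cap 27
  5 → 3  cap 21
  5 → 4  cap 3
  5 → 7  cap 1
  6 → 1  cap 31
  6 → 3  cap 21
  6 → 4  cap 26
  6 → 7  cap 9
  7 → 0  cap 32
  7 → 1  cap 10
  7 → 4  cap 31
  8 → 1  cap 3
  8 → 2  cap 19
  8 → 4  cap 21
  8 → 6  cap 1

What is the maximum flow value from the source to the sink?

Maximum flow value: 43

augment #1: 8→1→3 bottleneck 3, total now 3
augment #2: 8→6→3 bottleneck 1, total now 4
augment #3: 8→2→6→3 bottleneck 8, total now 12
augment #4: 8→4→0→3 bottleneck 5, total now 17
augment #5: 8→2→7→1→3 bottleneck 5, total now 22
augment #6: 8→4→0→5→3 bottleneck 16, total now 38
augment #7: 8→2→4→0→5→3 bottleneck 5, total now 43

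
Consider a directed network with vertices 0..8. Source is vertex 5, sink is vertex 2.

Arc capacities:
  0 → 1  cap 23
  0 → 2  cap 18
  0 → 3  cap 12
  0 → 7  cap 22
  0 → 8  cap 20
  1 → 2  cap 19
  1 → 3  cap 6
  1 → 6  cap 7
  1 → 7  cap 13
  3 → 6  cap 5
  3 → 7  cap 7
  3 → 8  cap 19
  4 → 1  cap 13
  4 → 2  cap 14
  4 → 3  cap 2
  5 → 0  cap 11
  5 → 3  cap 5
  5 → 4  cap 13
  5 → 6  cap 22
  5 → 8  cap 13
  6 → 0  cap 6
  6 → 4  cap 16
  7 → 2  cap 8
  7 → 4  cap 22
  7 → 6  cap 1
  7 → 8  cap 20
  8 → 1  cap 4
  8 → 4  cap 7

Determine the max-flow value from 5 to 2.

Maximum flow value: 55

augment #1: 5→0→2 bottleneck 11, total now 11
augment #2: 5→4→2 bottleneck 13, total now 24
augment #3: 5→3→7→2 bottleneck 5, total now 29
augment #4: 5→6→0→2 bottleneck 6, total now 35
augment #5: 5→6→4→2 bottleneck 1, total now 36
augment #6: 5→8→1→2 bottleneck 4, total now 40
augment #7: 5→6→4→1→2 bottleneck 13, total now 53
augment #8: 5→6→4→3→7→2 bottleneck 2, total now 55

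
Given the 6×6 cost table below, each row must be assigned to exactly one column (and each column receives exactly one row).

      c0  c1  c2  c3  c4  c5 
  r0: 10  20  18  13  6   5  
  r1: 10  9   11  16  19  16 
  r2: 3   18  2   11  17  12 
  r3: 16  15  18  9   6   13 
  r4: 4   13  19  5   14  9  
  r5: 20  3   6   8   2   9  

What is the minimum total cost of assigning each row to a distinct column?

one of 2 optimal assignments: row0→col5 (cost 5), row1→col0 (cost 10), row2→col2 (cost 2), row3→col4 (cost 6), row4→col3 (cost 5), row5→col1 (cost 3)
total = 5 + 10 + 2 + 6 + 5 + 3 = 31

Minimum assignment cost: 31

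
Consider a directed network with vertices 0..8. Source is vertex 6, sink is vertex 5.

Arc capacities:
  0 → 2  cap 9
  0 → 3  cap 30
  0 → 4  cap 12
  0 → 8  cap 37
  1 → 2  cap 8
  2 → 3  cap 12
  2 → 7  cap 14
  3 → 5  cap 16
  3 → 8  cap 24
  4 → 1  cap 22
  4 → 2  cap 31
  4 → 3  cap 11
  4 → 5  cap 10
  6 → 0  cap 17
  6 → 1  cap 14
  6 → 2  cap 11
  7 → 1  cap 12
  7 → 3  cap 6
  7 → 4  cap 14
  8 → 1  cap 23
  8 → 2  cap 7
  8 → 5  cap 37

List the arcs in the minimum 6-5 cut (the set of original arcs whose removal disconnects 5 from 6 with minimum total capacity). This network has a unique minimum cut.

Min-cut arcs: {(1,2), (6,0), (6,2)} (total capacity 36)

augment #1: 6→0→3→5 push 16
augment #2: 6→0→4→5 push 1
augment #3: 6→2→3→8→5 push 11
augment #4: 6→1→2→3→8→5 push 1
augment #5: 6→1→2→7→4→5 push 7
max flow = 36; residual-reachable set from 6 gives S-side
cut edges (S→T): {(1,2), (6,0), (6,2)} total cap 36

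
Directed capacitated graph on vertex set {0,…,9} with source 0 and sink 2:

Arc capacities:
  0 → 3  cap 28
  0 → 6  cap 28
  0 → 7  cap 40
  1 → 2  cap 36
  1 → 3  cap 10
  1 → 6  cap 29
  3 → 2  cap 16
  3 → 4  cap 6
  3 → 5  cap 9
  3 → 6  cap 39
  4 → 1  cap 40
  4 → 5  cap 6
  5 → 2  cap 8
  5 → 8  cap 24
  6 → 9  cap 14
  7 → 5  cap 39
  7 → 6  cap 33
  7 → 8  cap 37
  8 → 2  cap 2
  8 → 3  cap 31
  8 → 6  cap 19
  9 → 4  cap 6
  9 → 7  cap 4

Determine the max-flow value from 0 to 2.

Maximum flow value: 38

augment #1: 0→3→2 bottleneck 16, total now 16
augment #2: 0→3→5→2 bottleneck 8, total now 24
augment #3: 0→7→8→2 bottleneck 2, total now 26
augment #4: 0→3→4→1→2 bottleneck 4, total now 30
augment #5: 0→6→9→4→1→2 bottleneck 6, total now 36
augment #6: 0→7→5→3→4→1→2 bottleneck 2, total now 38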